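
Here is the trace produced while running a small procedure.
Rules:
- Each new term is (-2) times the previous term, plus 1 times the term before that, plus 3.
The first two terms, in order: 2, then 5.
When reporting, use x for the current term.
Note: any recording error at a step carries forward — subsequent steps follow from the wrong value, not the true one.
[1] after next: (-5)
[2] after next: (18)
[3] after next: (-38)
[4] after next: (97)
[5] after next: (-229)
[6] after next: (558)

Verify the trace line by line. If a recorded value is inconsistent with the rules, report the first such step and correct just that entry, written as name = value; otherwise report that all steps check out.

step 1: x = -2*(5) + (1)*(2) + (3) = -5 -> in agreement
step 2: x = -2*(-5) + (1)*(5) + (3) = 18 -> same as recorded
step 3: x = -2*(18) + (1)*(-5) + (3) = -38 -> no discrepancy
step 4: x = -2*(-38) + (1)*(18) + (3) = 97 -> consistent with the trace
step 5: x = -2*(97) + (1)*(-38) + (3) = -229 -> checks out
step 6: x = -2*(-229) + (1)*(97) + (3) = 558 -> in agreement
The recomputation confirms every line.

no error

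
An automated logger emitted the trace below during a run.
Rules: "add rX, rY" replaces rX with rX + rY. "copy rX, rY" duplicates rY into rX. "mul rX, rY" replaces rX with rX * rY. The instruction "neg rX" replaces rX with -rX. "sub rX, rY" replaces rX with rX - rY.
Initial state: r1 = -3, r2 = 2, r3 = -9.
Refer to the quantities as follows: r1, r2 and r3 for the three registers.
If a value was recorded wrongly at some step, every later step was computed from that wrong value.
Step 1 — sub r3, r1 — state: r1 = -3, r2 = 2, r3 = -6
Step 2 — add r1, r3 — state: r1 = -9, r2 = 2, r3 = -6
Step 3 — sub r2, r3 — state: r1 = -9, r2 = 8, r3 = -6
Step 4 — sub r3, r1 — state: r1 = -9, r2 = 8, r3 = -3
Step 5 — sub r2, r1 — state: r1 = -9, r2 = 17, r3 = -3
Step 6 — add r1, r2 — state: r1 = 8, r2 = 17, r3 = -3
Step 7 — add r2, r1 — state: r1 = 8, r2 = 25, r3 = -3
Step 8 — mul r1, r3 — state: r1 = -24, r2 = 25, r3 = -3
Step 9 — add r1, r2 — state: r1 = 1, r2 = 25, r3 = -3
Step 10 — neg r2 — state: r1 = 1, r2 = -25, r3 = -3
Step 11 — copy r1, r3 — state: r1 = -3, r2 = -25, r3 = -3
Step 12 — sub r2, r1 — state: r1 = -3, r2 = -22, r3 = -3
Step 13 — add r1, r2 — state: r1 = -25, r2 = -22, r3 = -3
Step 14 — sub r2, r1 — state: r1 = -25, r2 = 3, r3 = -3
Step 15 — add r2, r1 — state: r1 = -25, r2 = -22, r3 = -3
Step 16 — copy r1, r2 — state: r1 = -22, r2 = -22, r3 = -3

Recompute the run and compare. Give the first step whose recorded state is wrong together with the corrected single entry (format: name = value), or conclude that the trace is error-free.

step 4, r3 = 3

Recomputing the run from the initial state:
step 1: r1 = -3, r2 = 2, r3 = -6
step 2: r1 = -9, r2 = 2, r3 = -6
step 3: r1 = -9, r2 = 8, r3 = -6
step 4: r1 = -9, r2 = 8, r3 = 3
step 5: r1 = -9, r2 = 17, r3 = 3
step 6: r1 = 8, r2 = 17, r3 = 3
step 7: r1 = 8, r2 = 25, r3 = 3
step 8: r1 = 24, r2 = 25, r3 = 3
step 9: r1 = 49, r2 = 25, r3 = 3
step 10: r1 = 49, r2 = -25, r3 = 3
step 11: r1 = 3, r2 = -25, r3 = 3
step 12: r1 = 3, r2 = -28, r3 = 3
step 13: r1 = -25, r2 = -28, r3 = 3
step 14: r1 = -25, r2 = -3, r3 = 3
step 15: r1 = -25, r2 = -28, r3 = 3
step 16: r1 = -28, r2 = -28, r3 = 3
The first disagreement with the trace is at step 4, where the value should be r3 = 3.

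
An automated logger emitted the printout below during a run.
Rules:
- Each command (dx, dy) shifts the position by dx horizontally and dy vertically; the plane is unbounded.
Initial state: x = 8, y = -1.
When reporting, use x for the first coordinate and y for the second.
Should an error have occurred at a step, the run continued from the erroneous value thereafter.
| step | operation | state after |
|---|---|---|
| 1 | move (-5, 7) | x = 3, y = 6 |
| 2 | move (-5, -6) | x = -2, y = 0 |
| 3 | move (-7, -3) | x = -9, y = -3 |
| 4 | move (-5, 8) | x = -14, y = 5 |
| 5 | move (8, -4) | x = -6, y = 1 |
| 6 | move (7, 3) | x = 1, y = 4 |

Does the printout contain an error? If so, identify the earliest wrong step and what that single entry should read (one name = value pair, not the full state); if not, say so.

1. x = 8 + (-5) = 3, y = -1 + (7) = 6 (no discrepancy)
2. x = 3 + (-5) = -2, y = 6 + (-6) = 0 (matches)
3. x = -2 + (-7) = -9, y = 0 + (-3) = -3 (consistent with the printout)
4. x = -9 + (-5) = -14, y = -3 + (8) = 5 (agrees with the printout)
5. x = -14 + (8) = -6, y = 5 + (-4) = 1 (same as recorded)
6. x = -6 + (7) = 1, y = 1 + (3) = 4 (verified)
Nothing is out of place; the run is error-free.

no error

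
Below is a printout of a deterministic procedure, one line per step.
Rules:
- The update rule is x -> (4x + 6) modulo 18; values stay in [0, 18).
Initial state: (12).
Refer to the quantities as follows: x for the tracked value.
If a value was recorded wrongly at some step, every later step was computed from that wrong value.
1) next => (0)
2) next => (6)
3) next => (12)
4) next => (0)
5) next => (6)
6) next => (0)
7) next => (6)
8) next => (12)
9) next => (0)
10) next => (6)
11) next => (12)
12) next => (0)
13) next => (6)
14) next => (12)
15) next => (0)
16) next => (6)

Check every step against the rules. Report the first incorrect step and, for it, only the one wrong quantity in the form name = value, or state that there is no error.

Step 1: x = (4*12 + 6) mod 18 = 0 — consistent with the printout.
Step 2: x = (4*0 + 6) mod 18 = 6 — checks out.
Step 3: x = (4*6 + 6) mod 18 = 12 — consistent with the printout.
Step 4: x = (4*12 + 6) mod 18 = 0 — confirmed correct.
Step 5: x = (4*0 + 6) mod 18 = 6 — same as recorded.
Step 6: x = (4*6 + 6) mod 18 = 12 — this is not what the printout shows.
Conclusion: step 6 carries the first error; the entry should be x = 12.

step 6, x = 12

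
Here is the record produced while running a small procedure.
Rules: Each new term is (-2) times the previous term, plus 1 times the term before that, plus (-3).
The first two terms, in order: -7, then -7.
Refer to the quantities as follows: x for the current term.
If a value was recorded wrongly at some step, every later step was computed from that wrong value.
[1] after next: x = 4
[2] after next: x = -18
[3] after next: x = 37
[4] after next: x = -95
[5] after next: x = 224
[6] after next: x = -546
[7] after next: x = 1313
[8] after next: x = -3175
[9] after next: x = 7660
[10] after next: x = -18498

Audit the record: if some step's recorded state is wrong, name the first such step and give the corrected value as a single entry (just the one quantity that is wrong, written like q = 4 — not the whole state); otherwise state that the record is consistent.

no error

Recomputing the run from the initial state:
step 1: x = 4
step 2: x = -18
step 3: x = 37
step 4: x = -95
step 5: x = 224
step 6: x = -546
step 7: x = 1313
step 8: x = -3175
step 9: x = 7660
step 10: x = -18498
This matches the record at every step.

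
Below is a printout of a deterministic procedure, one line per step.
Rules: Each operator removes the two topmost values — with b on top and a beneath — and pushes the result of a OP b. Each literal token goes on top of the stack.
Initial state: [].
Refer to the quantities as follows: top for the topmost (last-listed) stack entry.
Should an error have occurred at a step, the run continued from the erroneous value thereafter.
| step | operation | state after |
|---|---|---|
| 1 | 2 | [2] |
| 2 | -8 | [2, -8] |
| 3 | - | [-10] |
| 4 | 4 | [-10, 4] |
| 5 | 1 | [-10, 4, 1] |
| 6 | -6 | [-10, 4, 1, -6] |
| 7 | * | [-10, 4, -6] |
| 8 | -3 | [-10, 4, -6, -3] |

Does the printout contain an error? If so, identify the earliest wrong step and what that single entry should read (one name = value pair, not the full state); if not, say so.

1. push 2: top = 2 (checks out)
2. push -8: top = -8 (same as recorded)
3. 2 - -8 = 10 (first mismatch against the printout)
The audit stops at step 3: the recorded entry is wrong and should be top = 10.

step 3, top = 10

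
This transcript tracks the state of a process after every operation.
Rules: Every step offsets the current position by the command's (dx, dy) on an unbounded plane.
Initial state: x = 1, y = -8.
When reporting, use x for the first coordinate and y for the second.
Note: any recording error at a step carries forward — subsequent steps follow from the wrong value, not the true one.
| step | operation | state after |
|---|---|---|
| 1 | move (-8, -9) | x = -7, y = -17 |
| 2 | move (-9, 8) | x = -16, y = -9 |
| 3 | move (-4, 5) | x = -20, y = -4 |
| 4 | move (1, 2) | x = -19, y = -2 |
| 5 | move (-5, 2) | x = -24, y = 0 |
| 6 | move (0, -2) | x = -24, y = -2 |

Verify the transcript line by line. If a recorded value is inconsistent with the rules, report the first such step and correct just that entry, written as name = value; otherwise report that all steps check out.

no error

step 1: x = 1 + (-8) = -7, y = -8 + (-9) = -17 -> matches
step 2: x = -7 + (-9) = -16, y = -17 + (8) = -9 -> confirmed correct
step 3: x = -16 + (-4) = -20, y = -9 + (5) = -4 -> same as recorded
step 4: x = -20 + (1) = -19, y = -4 + (2) = -2 -> confirmed correct
step 5: x = -19 + (-5) = -24, y = -2 + (2) = 0 -> agrees with the transcript
step 6: x = -24 + (0) = -24, y = 0 + (-2) = -2 -> no discrepancy
Each recorded entry agrees with the recomputation.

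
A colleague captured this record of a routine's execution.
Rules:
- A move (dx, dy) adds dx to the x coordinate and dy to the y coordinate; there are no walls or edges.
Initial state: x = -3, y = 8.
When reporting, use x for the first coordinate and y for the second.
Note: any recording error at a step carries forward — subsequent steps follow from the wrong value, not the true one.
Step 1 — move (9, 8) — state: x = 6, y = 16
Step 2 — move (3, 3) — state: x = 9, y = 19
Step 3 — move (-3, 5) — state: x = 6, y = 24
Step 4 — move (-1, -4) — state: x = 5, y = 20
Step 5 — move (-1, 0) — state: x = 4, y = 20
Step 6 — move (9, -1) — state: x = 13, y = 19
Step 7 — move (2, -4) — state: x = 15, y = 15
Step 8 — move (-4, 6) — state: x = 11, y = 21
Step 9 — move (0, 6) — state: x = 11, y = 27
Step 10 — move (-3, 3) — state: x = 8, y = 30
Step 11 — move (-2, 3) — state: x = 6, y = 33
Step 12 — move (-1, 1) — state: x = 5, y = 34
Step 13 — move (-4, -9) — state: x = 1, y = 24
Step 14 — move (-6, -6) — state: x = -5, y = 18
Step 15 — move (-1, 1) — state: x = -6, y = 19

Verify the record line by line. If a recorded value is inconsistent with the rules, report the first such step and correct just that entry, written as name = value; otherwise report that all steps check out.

Recomputing the run from the initial state:
step 1: x = 6, y = 16
step 2: x = 9, y = 19
step 3: x = 6, y = 24
step 4: x = 5, y = 20
step 5: x = 4, y = 20
step 6: x = 13, y = 19
step 7: x = 15, y = 15
step 8: x = 11, y = 21
step 9: x = 11, y = 27
step 10: x = 8, y = 30
step 11: x = 6, y = 33
step 12: x = 5, y = 34
step 13: x = 1, y = 25
step 14: x = -5, y = 19
step 15: x = -6, y = 20
The first disagreement with the record is at step 13, where the value should be y = 25.

step 13, y = 25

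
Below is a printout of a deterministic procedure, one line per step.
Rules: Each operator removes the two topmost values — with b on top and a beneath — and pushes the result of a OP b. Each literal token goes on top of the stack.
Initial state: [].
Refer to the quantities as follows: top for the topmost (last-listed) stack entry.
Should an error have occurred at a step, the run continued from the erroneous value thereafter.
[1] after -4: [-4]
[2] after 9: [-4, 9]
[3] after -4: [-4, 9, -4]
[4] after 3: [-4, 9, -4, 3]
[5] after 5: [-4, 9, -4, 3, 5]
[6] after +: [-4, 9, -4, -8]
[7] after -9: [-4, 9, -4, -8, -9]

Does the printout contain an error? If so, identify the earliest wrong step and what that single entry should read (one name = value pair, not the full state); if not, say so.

step 6, top = 8

Recomputing the run from the initial state:
step 1: [-4]
step 2: [-4, 9]
step 3: [-4, 9, -4]
step 4: [-4, 9, -4, 3]
step 5: [-4, 9, -4, 3, 5]
step 6: [-4, 9, -4, 8]
step 7: [-4, 9, -4, 8, -9]
The first disagreement with the printout is at step 6, where the value should be top = 8.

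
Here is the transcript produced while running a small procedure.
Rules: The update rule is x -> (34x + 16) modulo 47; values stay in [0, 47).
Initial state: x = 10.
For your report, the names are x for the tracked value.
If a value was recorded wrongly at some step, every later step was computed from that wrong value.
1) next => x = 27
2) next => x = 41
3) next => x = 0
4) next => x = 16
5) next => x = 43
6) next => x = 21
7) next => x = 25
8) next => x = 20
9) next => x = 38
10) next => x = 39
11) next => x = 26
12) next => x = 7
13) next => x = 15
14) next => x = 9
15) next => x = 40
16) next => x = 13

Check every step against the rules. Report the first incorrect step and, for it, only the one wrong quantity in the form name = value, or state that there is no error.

Recomputing the run from the initial state:
step 1: x = 27
step 2: x = 41
step 3: x = 0
step 4: x = 16
step 5: x = 43
step 6: x = 21
step 7: x = 25
step 8: x = 20
step 9: x = 38
step 10: x = 39
step 11: x = 26
step 12: x = 7
step 13: x = 19
step 14: x = 4
step 15: x = 11
step 16: x = 14
The first disagreement with the transcript is at step 13, where the value should be x = 19.

step 13, x = 19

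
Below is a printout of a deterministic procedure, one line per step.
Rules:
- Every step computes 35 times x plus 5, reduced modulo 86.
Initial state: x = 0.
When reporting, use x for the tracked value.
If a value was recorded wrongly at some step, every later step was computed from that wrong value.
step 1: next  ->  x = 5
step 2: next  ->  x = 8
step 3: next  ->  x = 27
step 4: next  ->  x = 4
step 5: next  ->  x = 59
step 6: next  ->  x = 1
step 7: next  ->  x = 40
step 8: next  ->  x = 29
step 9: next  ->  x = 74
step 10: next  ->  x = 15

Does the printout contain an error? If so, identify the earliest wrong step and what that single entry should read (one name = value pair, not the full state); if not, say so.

step 6, x = 6

1. x = (35*0 + 5) mod 86 = 5 (consistent with the printout)
2. x = (35*5 + 5) mod 86 = 8 (consistent with the printout)
3. x = (35*8 + 5) mod 86 = 27 (exactly as logged)
4. x = (35*27 + 5) mod 86 = 4 (checks out)
5. x = (35*4 + 5) mod 86 = 59 (confirmed correct)
6. x = (35*59 + 5) mod 86 = 6 (the entry is off here)
The earliest wrong entry is at step 6: it should read x = 6.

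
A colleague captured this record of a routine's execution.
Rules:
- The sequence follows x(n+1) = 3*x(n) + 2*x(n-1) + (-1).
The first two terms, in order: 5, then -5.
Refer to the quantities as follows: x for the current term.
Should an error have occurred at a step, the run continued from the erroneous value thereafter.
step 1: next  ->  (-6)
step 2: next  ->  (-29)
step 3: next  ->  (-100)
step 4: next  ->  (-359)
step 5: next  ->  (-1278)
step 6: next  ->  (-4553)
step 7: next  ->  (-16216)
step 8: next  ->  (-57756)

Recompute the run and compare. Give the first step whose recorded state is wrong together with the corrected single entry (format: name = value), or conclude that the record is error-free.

step 8, x = -57755

Recomputing the run from the initial state:
step 1: x = -6
step 2: x = -29
step 3: x = -100
step 4: x = -359
step 5: x = -1278
step 6: x = -4553
step 7: x = -16216
step 8: x = -57755
The first disagreement with the record is at step 8, where the value should be x = -57755.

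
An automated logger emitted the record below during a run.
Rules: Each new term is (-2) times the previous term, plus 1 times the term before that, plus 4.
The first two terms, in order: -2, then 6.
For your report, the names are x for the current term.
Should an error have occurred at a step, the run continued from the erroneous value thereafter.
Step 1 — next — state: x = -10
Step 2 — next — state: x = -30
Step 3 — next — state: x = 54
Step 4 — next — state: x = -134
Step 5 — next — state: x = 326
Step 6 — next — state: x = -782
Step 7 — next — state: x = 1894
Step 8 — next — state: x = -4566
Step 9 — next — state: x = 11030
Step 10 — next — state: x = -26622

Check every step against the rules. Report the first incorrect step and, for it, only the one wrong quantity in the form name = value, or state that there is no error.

step 2, x = 30

1. x = -2*(6) + (1)*(-2) + (4) = -10 (no discrepancy)
2. x = -2*(-10) + (1)*(6) + (4) = 30 (first mismatch against the record)
The earliest wrong entry is at step 2: it should read x = 30.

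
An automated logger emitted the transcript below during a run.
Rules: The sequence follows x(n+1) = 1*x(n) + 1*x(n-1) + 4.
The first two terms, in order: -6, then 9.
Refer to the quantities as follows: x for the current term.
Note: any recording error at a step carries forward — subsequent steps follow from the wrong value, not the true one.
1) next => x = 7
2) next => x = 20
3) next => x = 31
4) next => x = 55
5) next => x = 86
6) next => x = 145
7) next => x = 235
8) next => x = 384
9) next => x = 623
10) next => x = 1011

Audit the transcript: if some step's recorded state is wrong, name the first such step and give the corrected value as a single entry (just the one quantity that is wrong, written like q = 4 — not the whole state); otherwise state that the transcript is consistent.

Step 1: x = 1*(9) + (1)*(-6) + (4) = 7 — agrees with the transcript.
Step 2: x = 1*(7) + (1)*(9) + (4) = 20 — agrees with the transcript.
Step 3: x = 1*(20) + (1)*(7) + (4) = 31 — matches.
Step 4: x = 1*(31) + (1)*(20) + (4) = 55 — verified.
Step 5: x = 1*(55) + (1)*(31) + (4) = 90 — not what was recorded.
That makes step 5 the first incorrect line — x = 90 is what it should show.

step 5, x = 90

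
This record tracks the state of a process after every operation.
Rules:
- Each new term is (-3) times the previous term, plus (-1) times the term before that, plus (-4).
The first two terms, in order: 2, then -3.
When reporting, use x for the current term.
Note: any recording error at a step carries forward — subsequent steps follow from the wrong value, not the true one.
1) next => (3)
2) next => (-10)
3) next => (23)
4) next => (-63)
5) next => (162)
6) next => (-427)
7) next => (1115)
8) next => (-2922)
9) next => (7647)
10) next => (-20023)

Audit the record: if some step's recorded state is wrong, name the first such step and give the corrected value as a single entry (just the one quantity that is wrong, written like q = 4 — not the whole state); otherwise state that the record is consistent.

no error

1. x = -3*(-3) + (-1)*(2) + (-4) = 3 (agrees with the record)
2. x = -3*(3) + (-1)*(-3) + (-4) = -10 (agrees with the record)
3. x = -3*(-10) + (-1)*(3) + (-4) = 23 (agrees with the record)
4. x = -3*(23) + (-1)*(-10) + (-4) = -63 (no discrepancy)
5. x = -3*(-63) + (-1)*(23) + (-4) = 162 (matches)
6. x = -3*(162) + (-1)*(-63) + (-4) = -427 (confirmed correct)
7. x = -3*(-427) + (-1)*(162) + (-4) = 1115 (no discrepancy)
8. x = -3*(1115) + (-1)*(-427) + (-4) = -2922 (in agreement)
9. x = -3*(-2922) + (-1)*(1115) + (-4) = 7647 (checks out)
10. x = -3*(7647) + (-1)*(-2922) + (-4) = -20023 (in agreement)
Nothing is out of place; the run is error-free.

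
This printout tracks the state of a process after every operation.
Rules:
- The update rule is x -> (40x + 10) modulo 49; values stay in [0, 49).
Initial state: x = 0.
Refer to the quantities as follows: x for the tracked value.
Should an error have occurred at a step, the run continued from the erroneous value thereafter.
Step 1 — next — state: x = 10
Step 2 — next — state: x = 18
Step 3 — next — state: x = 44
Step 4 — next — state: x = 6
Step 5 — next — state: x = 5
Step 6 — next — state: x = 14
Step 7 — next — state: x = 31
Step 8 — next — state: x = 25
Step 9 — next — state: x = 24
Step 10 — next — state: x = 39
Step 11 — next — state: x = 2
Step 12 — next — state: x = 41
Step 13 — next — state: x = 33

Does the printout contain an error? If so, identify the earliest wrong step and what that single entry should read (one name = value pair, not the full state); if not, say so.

Step 1: x = (40*0 + 10) mod 49 = 10 — in agreement.
Step 2: x = (40*10 + 10) mod 49 = 18 — consistent with the printout.
Step 3: x = (40*18 + 10) mod 49 = 44 — in agreement.
Step 4: x = (40*44 + 10) mod 49 = 6 — exactly as logged.
Step 5: x = (40*6 + 10) mod 49 = 5 — matches.
Step 6: x = (40*5 + 10) mod 49 = 14 — checks out.
Step 7: x = (40*14 + 10) mod 49 = 31 — agrees with the printout.
Step 8: x = (40*31 + 10) mod 49 = 25 — in agreement.
Step 9: x = (40*25 + 10) mod 49 = 30 — a discrepancy with the printout.
Conclusion: step 9 carries the first error; the entry should be x = 30.

step 9, x = 30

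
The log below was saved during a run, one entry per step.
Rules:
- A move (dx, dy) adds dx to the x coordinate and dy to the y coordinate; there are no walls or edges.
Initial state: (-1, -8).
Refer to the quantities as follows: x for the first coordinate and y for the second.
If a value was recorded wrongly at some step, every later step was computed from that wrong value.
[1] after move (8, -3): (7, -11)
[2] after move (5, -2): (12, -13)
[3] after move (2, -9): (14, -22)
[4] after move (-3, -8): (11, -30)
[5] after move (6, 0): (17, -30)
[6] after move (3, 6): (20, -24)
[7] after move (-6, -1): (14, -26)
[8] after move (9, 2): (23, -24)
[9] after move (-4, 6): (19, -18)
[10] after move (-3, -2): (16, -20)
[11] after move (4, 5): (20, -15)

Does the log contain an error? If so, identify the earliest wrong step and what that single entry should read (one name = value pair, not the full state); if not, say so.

Step 1: x = -1 + (8) = 7, y = -8 + (-3) = -11 — exactly as logged.
Step 2: x = 7 + (5) = 12, y = -11 + (-2) = -13 — verified.
Step 3: x = 12 + (2) = 14, y = -13 + (-9) = -22 — no discrepancy.
Step 4: x = 14 + (-3) = 11, y = -22 + (-8) = -30 — checks out.
Step 5: x = 11 + (6) = 17, y = -30 + (0) = -30 — exactly as logged.
Step 6: x = 17 + (3) = 20, y = -30 + (6) = -24 — in agreement.
Step 7: x = 20 + (-6) = 14, y = -24 + (-1) = -25 — the log has a different value.
First deviation found at step 7; the corrected entry is y = -25.

step 7, y = -25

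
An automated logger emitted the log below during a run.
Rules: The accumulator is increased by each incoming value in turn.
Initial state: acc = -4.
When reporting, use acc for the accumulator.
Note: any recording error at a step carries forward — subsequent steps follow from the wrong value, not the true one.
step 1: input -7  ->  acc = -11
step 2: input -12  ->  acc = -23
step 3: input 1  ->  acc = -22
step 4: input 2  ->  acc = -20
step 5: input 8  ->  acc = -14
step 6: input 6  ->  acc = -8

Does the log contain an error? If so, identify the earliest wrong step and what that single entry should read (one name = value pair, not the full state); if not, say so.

step 1: acc = -4 + -7 = -11 -> no discrepancy
step 2: acc = -11 + -12 = -23 -> consistent with the log
step 3: acc = -23 + 1 = -22 -> agrees with the log
step 4: acc = -22 + 2 = -20 -> agrees with the log
step 5: acc = -20 + 8 = -12 -> the log has a different value
The earliest wrong entry is at step 5: it should read acc = -12.

step 5, acc = -12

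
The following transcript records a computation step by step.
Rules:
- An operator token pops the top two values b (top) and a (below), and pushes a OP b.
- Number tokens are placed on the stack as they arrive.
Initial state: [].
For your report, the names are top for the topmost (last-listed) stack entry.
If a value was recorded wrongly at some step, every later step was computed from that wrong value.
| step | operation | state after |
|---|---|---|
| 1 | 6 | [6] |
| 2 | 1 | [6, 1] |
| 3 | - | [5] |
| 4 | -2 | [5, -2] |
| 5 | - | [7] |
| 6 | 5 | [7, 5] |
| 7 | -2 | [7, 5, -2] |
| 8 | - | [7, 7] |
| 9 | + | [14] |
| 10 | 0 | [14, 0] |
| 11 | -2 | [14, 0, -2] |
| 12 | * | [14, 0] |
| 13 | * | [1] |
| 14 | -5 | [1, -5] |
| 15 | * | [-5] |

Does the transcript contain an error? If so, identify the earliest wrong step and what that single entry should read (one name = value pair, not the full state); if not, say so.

1. push 6: top = 6 (consistent with the transcript)
2. push 1: top = 1 (exactly as logged)
3. 6 - 1 = 5 (matches)
4. push -2: top = -2 (consistent with the transcript)
5. 5 - -2 = 7 (matches)
6. push 5: top = 5 (checks out)
7. push -2: top = -2 (verified)
8. 5 - -2 = 7 (exactly as logged)
9. 7 + 7 = 14 (in agreement)
10. push 0: top = 0 (verified)
11. push -2: top = -2 (matches)
12. 0 * -2 = 0 (in agreement)
13. 14 * 0 = 0 (not what was recorded)
The audit stops at step 13: the recorded entry is wrong and should be top = 0.

step 13, top = 0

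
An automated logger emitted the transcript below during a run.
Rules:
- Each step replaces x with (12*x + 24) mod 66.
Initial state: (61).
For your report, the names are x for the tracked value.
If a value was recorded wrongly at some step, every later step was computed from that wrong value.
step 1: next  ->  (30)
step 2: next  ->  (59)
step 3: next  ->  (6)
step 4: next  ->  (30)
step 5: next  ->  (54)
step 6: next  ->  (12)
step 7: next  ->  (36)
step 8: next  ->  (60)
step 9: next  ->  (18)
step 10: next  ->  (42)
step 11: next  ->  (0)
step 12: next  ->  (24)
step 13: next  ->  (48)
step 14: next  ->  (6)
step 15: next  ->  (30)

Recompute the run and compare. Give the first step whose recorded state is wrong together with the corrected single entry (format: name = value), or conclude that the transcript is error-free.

step 2, x = 54

Recomputing the run from the initial state:
step 1: x = 30
step 2: x = 54
step 3: x = 12
step 4: x = 36
step 5: x = 60
step 6: x = 18
step 7: x = 42
step 8: x = 0
step 9: x = 24
step 10: x = 48
step 11: x = 6
step 12: x = 30
step 13: x = 54
step 14: x = 12
step 15: x = 36
The first disagreement with the transcript is at step 2, where the value should be x = 54.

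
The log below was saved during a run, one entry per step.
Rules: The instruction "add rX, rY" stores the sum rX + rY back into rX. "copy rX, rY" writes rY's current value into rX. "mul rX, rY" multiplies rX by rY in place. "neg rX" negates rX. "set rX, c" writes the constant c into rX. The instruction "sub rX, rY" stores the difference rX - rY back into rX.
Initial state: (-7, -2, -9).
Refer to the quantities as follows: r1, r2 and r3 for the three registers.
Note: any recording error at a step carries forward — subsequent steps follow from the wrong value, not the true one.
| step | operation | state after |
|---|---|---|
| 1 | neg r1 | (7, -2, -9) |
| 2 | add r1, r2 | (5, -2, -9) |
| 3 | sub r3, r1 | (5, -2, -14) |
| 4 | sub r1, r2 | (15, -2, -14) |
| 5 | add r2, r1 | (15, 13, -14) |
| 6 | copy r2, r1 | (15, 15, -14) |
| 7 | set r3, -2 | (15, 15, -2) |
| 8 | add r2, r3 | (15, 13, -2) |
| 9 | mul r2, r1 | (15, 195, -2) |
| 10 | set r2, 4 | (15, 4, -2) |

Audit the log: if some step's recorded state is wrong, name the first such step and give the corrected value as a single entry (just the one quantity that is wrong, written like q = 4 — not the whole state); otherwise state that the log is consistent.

step 1: r1 = -(-7) = 7 -> agrees with the log
step 2: r1 = 7 + -2 = 5 -> checks out
step 3: r3 = -9 - 5 = -14 -> agrees with the log
step 4: r1 = 5 - -2 = 7 -> not what was recorded
Conclusion: step 4 carries the first error; the entry should be r1 = 7.

step 4, r1 = 7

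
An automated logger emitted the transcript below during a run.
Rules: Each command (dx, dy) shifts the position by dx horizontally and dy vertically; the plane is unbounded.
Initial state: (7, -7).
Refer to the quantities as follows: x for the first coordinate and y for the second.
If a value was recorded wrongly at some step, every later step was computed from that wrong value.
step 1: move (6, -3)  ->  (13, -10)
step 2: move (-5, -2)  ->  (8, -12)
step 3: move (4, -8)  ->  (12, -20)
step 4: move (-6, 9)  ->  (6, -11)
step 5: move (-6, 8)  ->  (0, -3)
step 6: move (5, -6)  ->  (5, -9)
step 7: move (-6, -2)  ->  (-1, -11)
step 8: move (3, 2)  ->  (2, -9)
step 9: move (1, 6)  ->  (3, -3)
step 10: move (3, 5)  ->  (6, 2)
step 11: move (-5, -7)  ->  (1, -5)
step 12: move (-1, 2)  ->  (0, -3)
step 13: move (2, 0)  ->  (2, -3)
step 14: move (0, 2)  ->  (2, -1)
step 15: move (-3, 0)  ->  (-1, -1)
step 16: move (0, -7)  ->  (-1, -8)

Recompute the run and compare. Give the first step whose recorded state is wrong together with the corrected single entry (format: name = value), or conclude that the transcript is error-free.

Step 1: x = 7 + (6) = 13, y = -7 + (-3) = -10 — in agreement.
Step 2: x = 13 + (-5) = 8, y = -10 + (-2) = -12 — verified.
Step 3: x = 8 + (4) = 12, y = -12 + (-8) = -20 — matches.
Step 4: x = 12 + (-6) = 6, y = -20 + (9) = -11 — matches.
Step 5: x = 6 + (-6) = 0, y = -11 + (8) = -3 — matches.
Step 6: x = 0 + (5) = 5, y = -3 + (-6) = -9 — consistent with the transcript.
Step 7: x = 5 + (-6) = -1, y = -9 + (-2) = -11 — checks out.
Step 8: x = -1 + (3) = 2, y = -11 + (2) = -9 — verified.
Step 9: x = 2 + (1) = 3, y = -9 + (6) = -3 — matches.
Step 10: x = 3 + (3) = 6, y = -3 + (5) = 2 — exactly as logged.
Step 11: x = 6 + (-5) = 1, y = 2 + (-7) = -5 — in agreement.
Step 12: x = 1 + (-1) = 0, y = -5 + (2) = -3 — no discrepancy.
Step 13: x = 0 + (2) = 2, y = -3 + (0) = -3 — exactly as logged.
Step 14: x = 2 + (0) = 2, y = -3 + (2) = -1 — matches.
Step 15: x = 2 + (-3) = -1, y = -1 + (0) = -1 — verified.
Step 16: x = -1 + (0) = -1, y = -1 + (-7) = -8 — in agreement.
The recomputation confirms every line.

no error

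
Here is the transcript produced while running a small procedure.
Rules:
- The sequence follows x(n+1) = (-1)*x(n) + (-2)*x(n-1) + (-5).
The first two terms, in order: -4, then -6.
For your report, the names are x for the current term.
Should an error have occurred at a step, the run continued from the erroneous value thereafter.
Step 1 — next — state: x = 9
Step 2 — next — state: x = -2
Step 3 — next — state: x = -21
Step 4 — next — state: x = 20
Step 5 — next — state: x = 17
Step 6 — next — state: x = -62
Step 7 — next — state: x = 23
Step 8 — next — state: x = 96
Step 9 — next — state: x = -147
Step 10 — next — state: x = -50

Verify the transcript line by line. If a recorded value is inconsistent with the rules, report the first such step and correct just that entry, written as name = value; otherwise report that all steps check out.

no error

1. x = -1*(-6) + (-2)*(-4) + (-5) = 9 (in agreement)
2. x = -1*(9) + (-2)*(-6) + (-5) = -2 (consistent with the transcript)
3. x = -1*(-2) + (-2)*(9) + (-5) = -21 (in agreement)
4. x = -1*(-21) + (-2)*(-2) + (-5) = 20 (consistent with the transcript)
5. x = -1*(20) + (-2)*(-21) + (-5) = 17 (consistent with the transcript)
6. x = -1*(17) + (-2)*(20) + (-5) = -62 (matches)
7. x = -1*(-62) + (-2)*(17) + (-5) = 23 (exactly as logged)
8. x = -1*(23) + (-2)*(-62) + (-5) = 96 (no discrepancy)
9. x = -1*(96) + (-2)*(23) + (-5) = -147 (consistent with the transcript)
10. x = -1*(-147) + (-2)*(96) + (-5) = -50 (same as recorded)
The recomputation confirms every line.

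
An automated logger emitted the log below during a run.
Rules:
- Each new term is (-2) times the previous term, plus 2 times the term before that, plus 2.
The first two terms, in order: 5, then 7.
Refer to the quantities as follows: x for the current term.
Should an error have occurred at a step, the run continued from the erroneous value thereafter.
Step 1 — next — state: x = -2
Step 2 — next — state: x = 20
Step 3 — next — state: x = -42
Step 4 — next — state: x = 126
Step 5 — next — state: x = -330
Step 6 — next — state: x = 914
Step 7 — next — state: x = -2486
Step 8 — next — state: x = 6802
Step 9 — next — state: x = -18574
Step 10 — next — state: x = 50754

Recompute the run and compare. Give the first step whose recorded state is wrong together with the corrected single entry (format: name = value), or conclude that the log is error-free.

step 5, x = -334

Recomputing the run from the initial state:
step 1: x = -2
step 2: x = 20
step 3: x = -42
step 4: x = 126
step 5: x = -334
step 6: x = 922
step 7: x = -2510
step 8: x = 6866
step 9: x = -18750
step 10: x = 51234
The first disagreement with the log is at step 5, where the value should be x = -334.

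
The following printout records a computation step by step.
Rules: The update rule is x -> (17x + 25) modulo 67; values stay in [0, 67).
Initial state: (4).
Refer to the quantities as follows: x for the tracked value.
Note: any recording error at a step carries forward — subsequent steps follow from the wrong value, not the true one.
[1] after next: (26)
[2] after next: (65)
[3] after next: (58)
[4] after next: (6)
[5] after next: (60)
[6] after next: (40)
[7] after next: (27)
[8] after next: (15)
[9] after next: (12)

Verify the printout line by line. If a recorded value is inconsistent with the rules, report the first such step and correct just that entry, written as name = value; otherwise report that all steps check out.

step 7, x = 35

Recomputing the run from the initial state:
step 1: x = 26
step 2: x = 65
step 3: x = 58
step 4: x = 6
step 5: x = 60
step 6: x = 40
step 7: x = 35
step 8: x = 17
step 9: x = 46
The first disagreement with the printout is at step 7, where the value should be x = 35.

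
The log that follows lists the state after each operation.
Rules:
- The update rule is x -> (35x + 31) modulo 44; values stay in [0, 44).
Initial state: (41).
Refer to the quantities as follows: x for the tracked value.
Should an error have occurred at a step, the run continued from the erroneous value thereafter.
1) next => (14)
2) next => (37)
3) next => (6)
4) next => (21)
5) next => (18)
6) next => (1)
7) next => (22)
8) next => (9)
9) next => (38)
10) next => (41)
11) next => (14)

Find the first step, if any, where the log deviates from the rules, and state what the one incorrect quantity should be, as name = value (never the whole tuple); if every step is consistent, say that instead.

no error

step 1: x = (35*41 + 31) mod 44 = 14 -> no discrepancy
step 2: x = (35*14 + 31) mod 44 = 37 -> checks out
step 3: x = (35*37 + 31) mod 44 = 6 -> matches
step 4: x = (35*6 + 31) mod 44 = 21 -> checks out
step 5: x = (35*21 + 31) mod 44 = 18 -> verified
step 6: x = (35*18 + 31) mod 44 = 1 -> same as recorded
step 7: x = (35*1 + 31) mod 44 = 22 -> confirmed correct
step 8: x = (35*22 + 31) mod 44 = 9 -> matches
step 9: x = (35*9 + 31) mod 44 = 38 -> in agreement
step 10: x = (35*38 + 31) mod 44 = 41 -> checks out
step 11: x = (35*41 + 31) mod 44 = 14 -> consistent with the log
The recomputation confirms every line.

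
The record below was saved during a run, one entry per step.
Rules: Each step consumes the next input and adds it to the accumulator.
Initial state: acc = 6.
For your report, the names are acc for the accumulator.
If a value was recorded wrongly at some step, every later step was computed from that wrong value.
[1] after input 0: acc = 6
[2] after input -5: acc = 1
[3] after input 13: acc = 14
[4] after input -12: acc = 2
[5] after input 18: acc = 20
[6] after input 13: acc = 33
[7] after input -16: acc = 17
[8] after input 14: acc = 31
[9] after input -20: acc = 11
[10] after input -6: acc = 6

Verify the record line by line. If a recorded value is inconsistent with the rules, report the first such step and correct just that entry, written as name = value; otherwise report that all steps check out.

step 1: acc = 6 + 0 = 6 -> matches
step 2: acc = 6 + -5 = 1 -> exactly as logged
step 3: acc = 1 + 13 = 14 -> matches
step 4: acc = 14 + -12 = 2 -> consistent with the record
step 5: acc = 2 + 18 = 20 -> confirmed correct
step 6: acc = 20 + 13 = 33 -> same as recorded
step 7: acc = 33 + -16 = 17 -> consistent with the record
step 8: acc = 17 + 14 = 31 -> in agreement
step 9: acc = 31 + -20 = 11 -> matches
step 10: acc = 11 + -6 = 5 -> not what was recorded
The earliest wrong entry is at step 10: it should read acc = 5.

step 10, acc = 5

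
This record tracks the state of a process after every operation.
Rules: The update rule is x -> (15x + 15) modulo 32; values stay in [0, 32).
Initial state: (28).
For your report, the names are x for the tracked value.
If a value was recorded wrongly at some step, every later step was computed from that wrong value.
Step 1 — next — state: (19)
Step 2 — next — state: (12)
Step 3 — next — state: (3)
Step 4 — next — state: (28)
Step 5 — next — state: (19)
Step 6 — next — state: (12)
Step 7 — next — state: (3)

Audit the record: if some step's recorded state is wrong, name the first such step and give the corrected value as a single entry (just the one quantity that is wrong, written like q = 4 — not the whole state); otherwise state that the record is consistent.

Recomputing the run from the initial state:
step 1: x = 19
step 2: x = 12
step 3: x = 3
step 4: x = 28
step 5: x = 19
step 6: x = 12
step 7: x = 3
This matches the record at every step.

no error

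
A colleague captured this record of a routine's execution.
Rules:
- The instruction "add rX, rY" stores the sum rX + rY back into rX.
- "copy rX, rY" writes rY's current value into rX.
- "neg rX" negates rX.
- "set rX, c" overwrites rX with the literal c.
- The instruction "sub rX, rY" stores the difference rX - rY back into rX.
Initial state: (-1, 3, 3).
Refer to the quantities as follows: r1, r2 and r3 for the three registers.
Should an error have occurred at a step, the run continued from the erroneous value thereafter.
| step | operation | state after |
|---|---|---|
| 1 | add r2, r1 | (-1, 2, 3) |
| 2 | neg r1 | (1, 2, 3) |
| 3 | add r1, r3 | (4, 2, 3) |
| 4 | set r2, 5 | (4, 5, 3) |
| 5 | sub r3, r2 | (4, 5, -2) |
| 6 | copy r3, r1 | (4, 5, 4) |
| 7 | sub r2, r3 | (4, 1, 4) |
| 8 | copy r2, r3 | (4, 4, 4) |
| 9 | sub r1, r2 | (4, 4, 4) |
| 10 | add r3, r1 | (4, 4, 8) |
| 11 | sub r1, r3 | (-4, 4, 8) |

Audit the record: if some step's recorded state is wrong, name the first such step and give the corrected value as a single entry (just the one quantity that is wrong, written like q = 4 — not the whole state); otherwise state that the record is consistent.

Recomputing the run from the initial state:
step 1: r1 = -1, r2 = 2, r3 = 3
step 2: r1 = 1, r2 = 2, r3 = 3
step 3: r1 = 4, r2 = 2, r3 = 3
step 4: r1 = 4, r2 = 5, r3 = 3
step 5: r1 = 4, r2 = 5, r3 = -2
step 6: r1 = 4, r2 = 5, r3 = 4
step 7: r1 = 4, r2 = 1, r3 = 4
step 8: r1 = 4, r2 = 4, r3 = 4
step 9: r1 = 0, r2 = 4, r3 = 4
step 10: r1 = 0, r2 = 4, r3 = 4
step 11: r1 = -4, r2 = 4, r3 = 4
The first disagreement with the record is at step 9, where the value should be r1 = 0.

step 9, r1 = 0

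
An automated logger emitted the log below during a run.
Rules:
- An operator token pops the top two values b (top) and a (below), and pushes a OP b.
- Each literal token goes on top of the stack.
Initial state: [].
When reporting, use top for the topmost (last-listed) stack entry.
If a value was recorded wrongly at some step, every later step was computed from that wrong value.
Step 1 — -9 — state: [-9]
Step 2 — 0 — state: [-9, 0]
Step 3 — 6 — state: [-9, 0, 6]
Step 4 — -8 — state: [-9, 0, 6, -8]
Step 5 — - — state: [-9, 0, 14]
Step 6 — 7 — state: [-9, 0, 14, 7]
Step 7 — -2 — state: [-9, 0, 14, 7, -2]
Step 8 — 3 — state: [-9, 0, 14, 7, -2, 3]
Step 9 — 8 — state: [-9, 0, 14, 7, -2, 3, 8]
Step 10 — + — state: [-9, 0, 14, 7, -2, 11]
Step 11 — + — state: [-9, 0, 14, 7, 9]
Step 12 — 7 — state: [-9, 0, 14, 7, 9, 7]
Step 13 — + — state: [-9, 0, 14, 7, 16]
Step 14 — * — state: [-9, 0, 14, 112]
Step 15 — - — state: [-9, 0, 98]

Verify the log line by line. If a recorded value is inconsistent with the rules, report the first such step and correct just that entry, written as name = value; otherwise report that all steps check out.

step 15, top = -98

Recomputing the run from the initial state:
step 1: [-9]
step 2: [-9, 0]
step 3: [-9, 0, 6]
step 4: [-9, 0, 6, -8]
step 5: [-9, 0, 14]
step 6: [-9, 0, 14, 7]
step 7: [-9, 0, 14, 7, -2]
step 8: [-9, 0, 14, 7, -2, 3]
step 9: [-9, 0, 14, 7, -2, 3, 8]
step 10: [-9, 0, 14, 7, -2, 11]
step 11: [-9, 0, 14, 7, 9]
step 12: [-9, 0, 14, 7, 9, 7]
step 13: [-9, 0, 14, 7, 16]
step 14: [-9, 0, 14, 112]
step 15: [-9, 0, -98]
The first disagreement with the log is at step 15, where the value should be top = -98.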